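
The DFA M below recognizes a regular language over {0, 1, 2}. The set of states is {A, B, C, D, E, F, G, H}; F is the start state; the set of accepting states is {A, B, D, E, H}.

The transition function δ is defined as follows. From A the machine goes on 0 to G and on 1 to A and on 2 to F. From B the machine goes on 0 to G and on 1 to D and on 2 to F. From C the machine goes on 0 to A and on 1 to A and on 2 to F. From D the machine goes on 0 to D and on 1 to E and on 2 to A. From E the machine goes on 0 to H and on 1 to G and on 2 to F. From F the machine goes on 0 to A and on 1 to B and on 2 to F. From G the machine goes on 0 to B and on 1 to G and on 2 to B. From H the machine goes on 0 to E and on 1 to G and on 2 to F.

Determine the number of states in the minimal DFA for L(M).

Reachable states from the start: {A,B,D,E,F,G,H}. Unreachable: {C} — drop them.
Initial partition by acceptance: {A,B,D,E,H} | {F,G}.
Split {A,B,D,E,H} by δ(·,0) → {D,E,H} and {A,B}.
On input 1, block {D,E,H} splits into {E,H} and {D}.
Refine {F,G} on symbol 1: members go to different blocks, giving {F} and {G}.
Refine {A,B} on symbol 1: members go to different blocks, giving {A} and {B}.
No further refinement is possible. Final partition (6 blocks): {E,H} | {F} | {A} | {D} | {G} | {B}.

6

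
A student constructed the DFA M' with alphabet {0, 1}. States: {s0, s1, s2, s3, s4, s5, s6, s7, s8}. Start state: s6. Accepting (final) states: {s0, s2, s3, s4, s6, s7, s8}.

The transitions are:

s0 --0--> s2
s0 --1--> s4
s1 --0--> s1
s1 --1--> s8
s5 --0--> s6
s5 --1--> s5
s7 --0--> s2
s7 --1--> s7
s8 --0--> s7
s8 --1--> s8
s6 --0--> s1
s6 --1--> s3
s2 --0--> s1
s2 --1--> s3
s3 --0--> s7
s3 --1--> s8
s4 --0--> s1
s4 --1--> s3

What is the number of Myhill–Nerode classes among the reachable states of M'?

States {s0,s4,s5} cannot be reached from the start state, so discard them.
P0 = {s2,s3,s6,s7,s8} | {s1}.
Refine {s2,s3,s6,s7,s8} on symbol 0: members go to different blocks, giving {s3,s7,s8} and {s2,s6}.
Split {s3,s7,s8} by δ(·,0) → {s3,s8} and {s7}.
Stable partition: {s3,s8} | {s1} | {s2,s6} | {s7} — 4 equivalence classes.

4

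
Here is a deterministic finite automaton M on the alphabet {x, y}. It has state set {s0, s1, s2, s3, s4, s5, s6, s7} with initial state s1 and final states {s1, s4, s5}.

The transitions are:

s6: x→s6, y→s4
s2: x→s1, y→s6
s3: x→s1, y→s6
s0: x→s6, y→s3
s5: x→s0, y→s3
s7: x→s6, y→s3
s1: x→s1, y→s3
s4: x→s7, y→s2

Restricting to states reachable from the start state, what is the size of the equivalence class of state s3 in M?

First remove the unreachable states {s0,s5}; 6 states remain.
P0 = {s1,s4} | {s2,s3,s6,s7}.
On input x, block {s1,s4} splits into {s1} and {s4}.
Split {s2,s3,s6,s7} by δ(·,x) → {s2,s3} and {s6,s7}.
Split {s6,s7} by δ(·,y) → {s6} and {s7}.
Stable partition: {s1} | {s2,s3} | {s4} | {s6} | {s7} — 5 equivalence classes.
The equivalence class containing s3 is {s2,s3}, of size 2.

2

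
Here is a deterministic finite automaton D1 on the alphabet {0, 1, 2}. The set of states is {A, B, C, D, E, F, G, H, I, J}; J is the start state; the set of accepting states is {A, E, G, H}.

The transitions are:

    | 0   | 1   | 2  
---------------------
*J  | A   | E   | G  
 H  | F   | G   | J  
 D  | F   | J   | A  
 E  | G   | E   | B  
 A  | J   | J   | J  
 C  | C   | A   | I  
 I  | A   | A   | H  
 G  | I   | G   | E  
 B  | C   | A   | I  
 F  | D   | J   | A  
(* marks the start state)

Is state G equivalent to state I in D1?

All states are reachable from the start state.
Initial partition by acceptance: {A,E,G,H} | {B,C,D,F,I,J}.
On input 0, block {A,E,G,H} splits into {A,G,H} and {E}.
Refine {A,G,H} on symbol 1: members go to different blocks, giving {G,H} and {A}.
Split {G,H} by δ(·,2) → {G} and {H}.
Split {B,C,D,F,I,J} by δ(·,0) → {B,C,D,F} and {I,J}.
Refine {B,C,D,F} on symbol 1: members go to different blocks, giving {B,C} and {D,F}.
Split {I,J} by δ(·,1) → {I} and {J}.
No further refinement is possible. Final partition (8 blocks): {G} | {B,C} | {E} | {A} | {H} | {I} | {D,F} | {J}.
G and I end up in different blocks, so they are distinguishable. For instance, the string 'ε' is accepted from only G.

No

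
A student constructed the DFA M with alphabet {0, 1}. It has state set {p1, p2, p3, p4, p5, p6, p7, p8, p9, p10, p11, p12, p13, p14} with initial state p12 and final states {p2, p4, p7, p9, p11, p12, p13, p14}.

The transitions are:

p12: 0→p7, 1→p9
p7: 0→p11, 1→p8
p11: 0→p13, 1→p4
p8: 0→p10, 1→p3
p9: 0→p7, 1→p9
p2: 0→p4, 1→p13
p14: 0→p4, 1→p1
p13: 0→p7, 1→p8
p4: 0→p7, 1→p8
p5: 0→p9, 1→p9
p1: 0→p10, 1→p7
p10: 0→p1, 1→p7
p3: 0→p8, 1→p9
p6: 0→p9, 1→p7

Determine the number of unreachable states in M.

Starting at p12 and following transitions, the reachable set is {p1, p3, p4, p7, p8, p9, p10, p11, p12, p13}. That leaves p2, p5, p6, p14 unreachable — 4 in total.

4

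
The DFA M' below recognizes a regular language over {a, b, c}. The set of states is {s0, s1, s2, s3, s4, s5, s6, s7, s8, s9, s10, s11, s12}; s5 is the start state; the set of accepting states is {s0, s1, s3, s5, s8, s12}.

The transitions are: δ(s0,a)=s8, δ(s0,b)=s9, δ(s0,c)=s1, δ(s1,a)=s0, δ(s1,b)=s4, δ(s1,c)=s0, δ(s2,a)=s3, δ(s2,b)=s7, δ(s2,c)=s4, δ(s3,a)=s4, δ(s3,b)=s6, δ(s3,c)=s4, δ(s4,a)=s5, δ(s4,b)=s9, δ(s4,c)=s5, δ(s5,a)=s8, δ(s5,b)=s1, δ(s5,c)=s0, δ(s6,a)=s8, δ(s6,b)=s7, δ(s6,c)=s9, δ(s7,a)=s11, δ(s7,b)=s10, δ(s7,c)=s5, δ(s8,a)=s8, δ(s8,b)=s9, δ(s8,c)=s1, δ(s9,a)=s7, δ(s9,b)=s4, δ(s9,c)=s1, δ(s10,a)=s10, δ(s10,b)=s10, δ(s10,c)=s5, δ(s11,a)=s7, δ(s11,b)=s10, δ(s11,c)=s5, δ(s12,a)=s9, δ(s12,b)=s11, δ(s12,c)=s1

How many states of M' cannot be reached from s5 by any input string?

4

No path from s5 leads to s2, s3, s6, s12; the other 9 states are all reachable.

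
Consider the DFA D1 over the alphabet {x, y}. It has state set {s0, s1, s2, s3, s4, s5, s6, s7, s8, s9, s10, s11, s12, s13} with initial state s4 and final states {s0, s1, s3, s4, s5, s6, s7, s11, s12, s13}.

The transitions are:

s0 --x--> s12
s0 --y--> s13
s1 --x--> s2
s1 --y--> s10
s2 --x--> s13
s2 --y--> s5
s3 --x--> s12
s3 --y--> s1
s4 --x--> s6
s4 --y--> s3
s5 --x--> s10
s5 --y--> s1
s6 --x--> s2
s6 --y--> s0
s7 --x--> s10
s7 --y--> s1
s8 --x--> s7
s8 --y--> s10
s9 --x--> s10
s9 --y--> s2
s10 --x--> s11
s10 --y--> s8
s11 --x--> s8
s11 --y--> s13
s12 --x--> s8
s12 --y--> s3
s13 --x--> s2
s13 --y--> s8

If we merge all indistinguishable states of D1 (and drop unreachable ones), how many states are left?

Reachable states from the start: {s0,s1,s2,s3,s4,s5,s6,s7,s8,s10,s11,s12,s13}. Unreachable: {s9} — drop them.
P0 = {s0,s1,s3,s4,s5,s6,s7,s11,s12,s13} | {s2,s8,s10}.
Split {s0,s1,s3,s4,s5,s6,s7,s11,s12,s13} by δ(·,x) → {s1,s5,s6,s7,s11,s12,s13} and {s0,s3,s4}.
Split {s1,s5,s6,s7,s11,s12,s13} by δ(·,y) → {s5,s7,s11} and {s1,s13} and {s6,s12}.
Split {s2,s8,s10} by δ(·,x) → {s8,s10} and {s2}.
Refine {s0,s3,s4} on symbol y: members go to different blocks, giving {s0,s3} and {s4}.
Refine {s6,s12} on symbol x: members go to different blocks, giving {s6} and {s12}.
Stable partition: {s5,s7,s11} | {s8,s10} | {s0,s3} | {s1,s13} | {s6} | {s2} | {s4} | {s12} — 8 equivalence classes.

8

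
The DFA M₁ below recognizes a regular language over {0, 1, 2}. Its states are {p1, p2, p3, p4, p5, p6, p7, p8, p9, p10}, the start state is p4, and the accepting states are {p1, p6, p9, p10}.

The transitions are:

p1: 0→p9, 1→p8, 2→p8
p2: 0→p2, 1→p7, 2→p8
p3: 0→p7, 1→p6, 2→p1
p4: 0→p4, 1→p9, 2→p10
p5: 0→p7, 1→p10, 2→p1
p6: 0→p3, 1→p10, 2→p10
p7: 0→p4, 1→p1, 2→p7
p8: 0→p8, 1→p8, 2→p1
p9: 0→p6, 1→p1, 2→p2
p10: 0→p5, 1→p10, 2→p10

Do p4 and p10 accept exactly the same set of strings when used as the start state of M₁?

No

All states are reachable from the start state.
P0 = {p1,p6,p9,p10} | {p2,p3,p4,p5,p7,p8}.
Split {p1,p6,p9,p10} by δ(·,0) → {p1,p9} and {p6,p10}.
On input 0, block {p1,p9} splits into {p1} and {p9}.
Refine {p2,p3,p4,p5,p7,p8} on symbol 1: members go to different blocks, giving {p2,p8} and {p3,p5} and {p4} and {p7}.
Split {p2,p8} by δ(·,1) → {p2} and {p8}.
No further refinement is possible. Final partition (8 blocks): {p1} | {p2} | {p6,p10} | {p9} | {p3,p5} | {p4} | {p7} | {p8}.
p4 and p10 end up in different blocks, so they are distinguishable. For instance, the string 'ε' is accepted from only p10.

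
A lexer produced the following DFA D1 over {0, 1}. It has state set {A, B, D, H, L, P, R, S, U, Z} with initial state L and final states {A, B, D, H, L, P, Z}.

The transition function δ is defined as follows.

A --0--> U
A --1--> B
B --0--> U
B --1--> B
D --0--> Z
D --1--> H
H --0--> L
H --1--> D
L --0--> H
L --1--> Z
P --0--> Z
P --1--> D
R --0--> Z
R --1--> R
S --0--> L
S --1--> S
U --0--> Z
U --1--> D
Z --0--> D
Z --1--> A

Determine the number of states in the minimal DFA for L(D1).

6

Reachable states from the start: {A,B,D,H,L,U,Z}. Unreachable: {P,R,S} — drop them.
P0 = {A,B,D,H,L,Z} | {U}.
On input 0, block {A,B,D,H,L,Z} splits into {D,H,L,Z} and {A,B}.
On input 1, block {D,H,L,Z} splits into {D,H,L} and {Z}.
On input 0, block {D,H,L} splits into {H,L} and {D}.
Split {H,L} by δ(·,1) → {H} and {L}.
Stable partition: {H} | {U} | {A,B} | {Z} | {D} | {L} — 6 equivalence classes.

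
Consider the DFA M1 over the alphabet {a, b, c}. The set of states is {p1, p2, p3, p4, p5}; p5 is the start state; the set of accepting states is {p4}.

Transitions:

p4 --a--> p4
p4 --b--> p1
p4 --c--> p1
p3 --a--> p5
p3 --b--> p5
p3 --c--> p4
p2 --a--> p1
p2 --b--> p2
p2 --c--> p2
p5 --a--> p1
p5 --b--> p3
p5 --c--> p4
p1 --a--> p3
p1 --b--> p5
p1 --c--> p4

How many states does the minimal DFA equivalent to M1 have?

2

Reachable states from the start: {p1,p3,p4,p5}. Unreachable: {p2} — drop them.
Initial partition by acceptance: {p4} | {p1,p3,p5}.
No further refinement is possible. Final partition (2 blocks): {p4} | {p1,p3,p5}.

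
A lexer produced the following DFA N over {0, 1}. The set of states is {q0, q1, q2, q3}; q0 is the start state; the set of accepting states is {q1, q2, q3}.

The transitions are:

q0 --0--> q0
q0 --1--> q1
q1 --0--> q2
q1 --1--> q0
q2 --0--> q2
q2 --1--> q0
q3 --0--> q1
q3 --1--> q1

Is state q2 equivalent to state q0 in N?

Reachable states from the start: {q0,q1,q2}. Unreachable: {q3} — drop them.
Start with accepting vs non-accepting: {q1,q2} | {q0}.
The partition is now stable with 2 blocks: {q1,q2} | {q0}.
q2 and q0 end up in different blocks, so they are distinguishable. For instance, the string 'ε' is accepted from only q2.

No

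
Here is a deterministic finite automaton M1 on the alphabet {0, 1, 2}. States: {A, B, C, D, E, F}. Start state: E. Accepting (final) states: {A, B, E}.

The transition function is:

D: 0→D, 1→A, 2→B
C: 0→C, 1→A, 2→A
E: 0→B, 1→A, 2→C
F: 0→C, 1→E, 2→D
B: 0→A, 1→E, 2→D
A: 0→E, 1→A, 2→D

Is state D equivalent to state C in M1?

Yes

Reachable states from the start: {A,B,C,D,E}. Unreachable: {F} — drop them.
Initial partition by acceptance: {A,B,E} | {C,D}.
No further refinement is possible. Final partition (2 blocks): {A,B,E} | {C,D}.
D and C lie in the same block of the stable partition, so they are equivalent — no string distinguishes them.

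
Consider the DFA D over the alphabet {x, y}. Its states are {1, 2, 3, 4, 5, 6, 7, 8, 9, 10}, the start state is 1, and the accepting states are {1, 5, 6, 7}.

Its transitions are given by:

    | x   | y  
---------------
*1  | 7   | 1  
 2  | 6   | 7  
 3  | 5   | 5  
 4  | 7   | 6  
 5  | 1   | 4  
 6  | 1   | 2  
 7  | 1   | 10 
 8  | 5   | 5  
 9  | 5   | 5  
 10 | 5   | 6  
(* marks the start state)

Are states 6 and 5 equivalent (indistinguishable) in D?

Yes

States {3,8,9} cannot be reached from the start state, so discard them.
P0 = {1,5,6,7} | {2,4,10}.
On input y, block {1,5,6,7} splits into {5,6,7} and {1}.
No further refinement is possible. Final partition (3 blocks): {5,6,7} | {2,4,10} | {1}.
6 and 5 lie in the same block of the stable partition, so they are equivalent — no string distinguishes them.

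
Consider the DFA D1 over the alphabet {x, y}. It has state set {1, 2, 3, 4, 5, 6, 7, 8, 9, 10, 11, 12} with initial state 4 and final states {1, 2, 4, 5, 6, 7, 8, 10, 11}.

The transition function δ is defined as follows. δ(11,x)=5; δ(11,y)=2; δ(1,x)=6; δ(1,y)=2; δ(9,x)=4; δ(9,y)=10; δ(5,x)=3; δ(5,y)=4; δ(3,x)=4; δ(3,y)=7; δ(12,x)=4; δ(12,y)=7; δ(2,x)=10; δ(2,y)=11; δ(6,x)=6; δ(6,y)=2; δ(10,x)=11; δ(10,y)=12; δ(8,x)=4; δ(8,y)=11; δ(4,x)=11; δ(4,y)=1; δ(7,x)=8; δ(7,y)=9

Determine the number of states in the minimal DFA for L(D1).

All states are reachable from the start state.
P0 = {1,2,4,5,6,7,8,10,11} | {3,9,12}.
On input x, block {1,2,4,5,6,7,8,10,11} splits into {1,2,4,6,7,8,10,11} and {5}.
Split {1,2,4,6,7,8,10,11} by δ(·,x) → {1,2,4,6,7,8,10} and {11}.
Refine {1,2,4,6,7,8,10} on symbol x: members go to different blocks, giving {1,2,6,7,8} and {4,10}.
Split {1,2,6,7,8} by δ(·,x) → {1,6,7} and {2,8}.
Refine {1,6,7} on symbol x: members go to different blocks, giving {1,6} and {7}.
Split {3,9,12} by δ(·,y) → {3,12} and {9}.
Split {4,10} by δ(·,y) → {4} and {10}.
Refine {2,8} on symbol x: members go to different blocks, giving {2} and {8}.
No further refinement is possible. Final partition (10 blocks): {1,6} | {3,12} | {5} | {11} | {4} | {2} | {7} | {9} | {10} | {8}.

10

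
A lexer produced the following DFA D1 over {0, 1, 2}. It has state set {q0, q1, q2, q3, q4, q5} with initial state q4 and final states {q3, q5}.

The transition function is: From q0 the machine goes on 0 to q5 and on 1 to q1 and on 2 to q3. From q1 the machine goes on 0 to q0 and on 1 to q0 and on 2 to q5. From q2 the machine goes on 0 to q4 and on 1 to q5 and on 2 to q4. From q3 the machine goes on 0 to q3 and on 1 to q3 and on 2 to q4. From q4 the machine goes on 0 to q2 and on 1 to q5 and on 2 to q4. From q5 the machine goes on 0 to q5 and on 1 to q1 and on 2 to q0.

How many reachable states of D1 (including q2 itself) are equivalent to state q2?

Initial partition by acceptance: {q3,q5} | {q0,q1,q2,q4}.
Split {q3,q5} by δ(·,1) → {q3} and {q5}.
Refine {q0,q1,q2,q4} on symbol 0: members go to different blocks, giving {q1,q2,q4} and {q0}.
Split {q1,q2,q4} by δ(·,0) → {q2,q4} and {q1}.
Stable partition: {q3} | {q2,q4} | {q5} | {q0} | {q1} — 5 equivalence classes.
State q2 belongs to the block {q2,q4}, which has 2 states.

2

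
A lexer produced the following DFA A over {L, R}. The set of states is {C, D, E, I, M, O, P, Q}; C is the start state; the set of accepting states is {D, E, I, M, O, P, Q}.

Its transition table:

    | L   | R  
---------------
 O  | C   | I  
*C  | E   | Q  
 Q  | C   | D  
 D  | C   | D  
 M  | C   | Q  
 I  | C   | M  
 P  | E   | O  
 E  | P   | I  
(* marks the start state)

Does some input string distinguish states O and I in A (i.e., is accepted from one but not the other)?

No

Every state is reachable, so we keep all 8.
Start with accepting vs non-accepting: {D,E,I,M,O,P,Q} | {C}.
Split {D,E,I,M,O,P,Q} by δ(·,L) → {D,I,M,O,Q} and {E,P}.
No further refinement is possible. Final partition (3 blocks): {D,I,M,O,Q} | {C} | {E,P}.
O and I lie in the same block of the stable partition, so they are equivalent — no string distinguishes them.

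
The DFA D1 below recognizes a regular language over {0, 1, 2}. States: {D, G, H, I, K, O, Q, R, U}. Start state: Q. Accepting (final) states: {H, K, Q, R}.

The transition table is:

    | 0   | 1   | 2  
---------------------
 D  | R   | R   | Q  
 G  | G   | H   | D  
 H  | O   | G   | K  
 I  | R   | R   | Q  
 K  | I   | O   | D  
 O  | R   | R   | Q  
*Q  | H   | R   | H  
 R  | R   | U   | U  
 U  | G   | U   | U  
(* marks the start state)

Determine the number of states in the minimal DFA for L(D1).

Initial partition by acceptance: {H,K,Q,R} | {D,G,I,O,U}.
Refine {H,K,Q,R} on symbol 0: members go to different blocks, giving {H,K} and {Q,R}.
Split {H,K} by δ(·,2) → {H} and {K}.
Split {D,G,I,O,U} by δ(·,0) → {D,I,O} and {G,U}.
Split {Q,R} by δ(·,0) → {Q} and {R}.
Refine {G,U} on symbol 1: members go to different blocks, giving {G} and {U}.
No further refinement is possible. Final partition (7 blocks): {H} | {D,I,O} | {Q} | {K} | {G} | {R} | {U}.

7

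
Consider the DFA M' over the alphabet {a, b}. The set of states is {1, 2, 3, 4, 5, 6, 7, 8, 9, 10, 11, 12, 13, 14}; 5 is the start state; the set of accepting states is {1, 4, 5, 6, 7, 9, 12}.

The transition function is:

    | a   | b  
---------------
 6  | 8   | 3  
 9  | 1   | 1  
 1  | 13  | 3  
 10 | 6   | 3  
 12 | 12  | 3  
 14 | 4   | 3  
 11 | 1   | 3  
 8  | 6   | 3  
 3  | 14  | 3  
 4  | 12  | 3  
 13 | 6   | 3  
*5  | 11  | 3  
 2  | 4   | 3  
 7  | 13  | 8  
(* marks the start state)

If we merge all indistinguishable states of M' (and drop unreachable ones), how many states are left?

First remove the unreachable states {2,7,9,10}; 10 states remain.
Initial partition by acceptance: {1,4,5,6,12} | {3,8,11,13,14}.
Refine {1,4,5,6,12} on symbol a: members go to different blocks, giving {1,5,6} and {4,12}.
On input a, block {3,8,11,13,14} splits into {8,11,13} and {3} and {14}.
The partition is now stable with 5 blocks: {1,5,6} | {8,11,13} | {4,12} | {3} | {14}.

5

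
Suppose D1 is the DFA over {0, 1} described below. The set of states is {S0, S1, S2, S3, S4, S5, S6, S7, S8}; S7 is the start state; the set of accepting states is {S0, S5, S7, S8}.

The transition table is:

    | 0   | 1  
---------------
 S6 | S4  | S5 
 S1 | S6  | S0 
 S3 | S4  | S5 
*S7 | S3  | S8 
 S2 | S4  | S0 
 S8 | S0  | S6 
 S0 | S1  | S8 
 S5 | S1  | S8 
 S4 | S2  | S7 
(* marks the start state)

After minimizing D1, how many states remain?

3

P0 = {S0,S5,S7,S8} | {S1,S2,S3,S4,S6}.
On input 0, block {S0,S5,S7,S8} splits into {S0,S5,S7} and {S8}.
The partition is now stable with 3 blocks: {S0,S5,S7} | {S1,S2,S3,S4,S6} | {S8}.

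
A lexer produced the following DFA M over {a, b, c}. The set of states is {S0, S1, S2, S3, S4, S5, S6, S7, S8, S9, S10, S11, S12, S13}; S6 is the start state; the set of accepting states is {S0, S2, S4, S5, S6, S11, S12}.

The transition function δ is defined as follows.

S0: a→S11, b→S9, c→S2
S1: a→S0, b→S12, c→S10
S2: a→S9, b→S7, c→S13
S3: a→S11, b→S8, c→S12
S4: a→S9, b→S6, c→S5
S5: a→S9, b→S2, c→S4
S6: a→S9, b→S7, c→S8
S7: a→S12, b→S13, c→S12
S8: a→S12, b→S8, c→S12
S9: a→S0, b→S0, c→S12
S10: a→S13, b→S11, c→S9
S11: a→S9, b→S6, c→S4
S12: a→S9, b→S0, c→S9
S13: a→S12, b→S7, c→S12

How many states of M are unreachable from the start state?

Starting at S6 and following transitions, the reachable set is {S0, S2, S4, S5, S6, S7, S8, S9, S11, S12, S13}. That leaves S1, S3, S10 unreachable — 3 in total.

3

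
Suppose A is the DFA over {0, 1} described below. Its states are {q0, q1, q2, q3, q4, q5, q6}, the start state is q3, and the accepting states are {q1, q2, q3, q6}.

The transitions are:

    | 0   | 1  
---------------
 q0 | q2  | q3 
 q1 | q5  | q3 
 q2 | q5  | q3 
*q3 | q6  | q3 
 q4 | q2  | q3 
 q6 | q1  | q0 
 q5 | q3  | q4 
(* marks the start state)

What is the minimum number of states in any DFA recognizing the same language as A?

Every state is reachable, so we keep all 7.
Initial partition by acceptance: {q1,q2,q3,q6} | {q0,q4,q5}.
Split {q1,q2,q3,q6} by δ(·,0) → {q1,q2} and {q3,q6}.
On input 0, block {q0,q4,q5} splits into {q0,q4} and {q5}.
Split {q3,q6} by δ(·,0) → {q3} and {q6}.
No further refinement is possible. Final partition (5 blocks): {q1,q2} | {q0,q4} | {q3} | {q5} | {q6}.

5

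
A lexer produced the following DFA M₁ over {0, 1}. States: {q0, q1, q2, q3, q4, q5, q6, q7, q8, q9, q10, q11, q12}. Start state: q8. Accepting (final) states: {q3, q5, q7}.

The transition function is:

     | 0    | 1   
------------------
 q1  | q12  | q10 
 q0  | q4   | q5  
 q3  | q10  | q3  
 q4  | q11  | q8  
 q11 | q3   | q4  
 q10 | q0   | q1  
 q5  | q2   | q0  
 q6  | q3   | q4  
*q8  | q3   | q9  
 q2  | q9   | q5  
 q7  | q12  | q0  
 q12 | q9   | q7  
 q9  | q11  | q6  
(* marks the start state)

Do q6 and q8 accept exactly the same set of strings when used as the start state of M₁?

All states are reachable from the start state.
Initial partition by acceptance: {q3,q5,q7} | {q0,q1,q2,q4,q6,q8,q9,q10,q11,q12}.
Refine {q3,q5,q7} on symbol 1: members go to different blocks, giving {q5,q7} and {q3}.
Split {q0,q1,q2,q4,q6,q8,q9,q10,q11,q12} by δ(·,0) → {q0,q1,q2,q4,q9,q10,q12} and {q6,q8,q11}.
On input 0, block {q0,q1,q2,q4,q9,q10,q12} splits into {q0,q1,q2,q10,q12} and {q4,q9}.
On input 0, block {q0,q1,q2,q10,q12} splits into {q0,q2,q12} and {q1,q10}.
Stable partition: {q5,q7} | {q0,q2,q12} | {q3} | {q6,q8,q11} | {q4,q9} | {q1,q10} — 6 equivalence classes.
q6 and q8 lie in the same block of the stable partition, so they are equivalent — no string distinguishes them.

Yes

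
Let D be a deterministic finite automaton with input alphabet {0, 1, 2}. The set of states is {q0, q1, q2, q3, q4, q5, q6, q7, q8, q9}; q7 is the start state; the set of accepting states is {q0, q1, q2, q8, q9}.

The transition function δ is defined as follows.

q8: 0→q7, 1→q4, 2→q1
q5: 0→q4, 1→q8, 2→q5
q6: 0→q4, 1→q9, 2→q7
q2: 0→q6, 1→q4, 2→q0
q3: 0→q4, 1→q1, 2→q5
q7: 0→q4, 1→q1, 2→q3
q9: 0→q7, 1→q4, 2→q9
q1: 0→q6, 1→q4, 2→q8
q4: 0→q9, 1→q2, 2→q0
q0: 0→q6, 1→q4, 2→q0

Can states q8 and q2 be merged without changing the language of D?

All states are reachable from the start state.
P0 = {q0,q1,q2,q8,q9} | {q3,q4,q5,q6,q7}.
On input 0, block {q3,q4,q5,q6,q7} splits into {q3,q5,q6,q7} and {q4}.
The partition is now stable with 3 blocks: {q0,q1,q2,q8,q9} | {q3,q5,q6,q7} | {q4}.
q8 and q2 lie in the same block of the stable partition, so they are equivalent — no string distinguishes them.

Yes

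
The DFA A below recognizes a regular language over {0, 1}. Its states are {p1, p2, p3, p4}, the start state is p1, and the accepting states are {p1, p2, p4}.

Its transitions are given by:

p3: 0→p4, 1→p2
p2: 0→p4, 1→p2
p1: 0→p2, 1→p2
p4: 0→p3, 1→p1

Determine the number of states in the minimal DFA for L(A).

4

Every state is reachable, so we keep all 4.
P0 = {p1,p2,p4} | {p3}.
Refine {p1,p2,p4} on symbol 0: members go to different blocks, giving {p1,p2} and {p4}.
Split {p1,p2} by δ(·,0) → {p1} and {p2}.
The partition is now stable with 4 blocks: {p1} | {p3} | {p4} | {p2}.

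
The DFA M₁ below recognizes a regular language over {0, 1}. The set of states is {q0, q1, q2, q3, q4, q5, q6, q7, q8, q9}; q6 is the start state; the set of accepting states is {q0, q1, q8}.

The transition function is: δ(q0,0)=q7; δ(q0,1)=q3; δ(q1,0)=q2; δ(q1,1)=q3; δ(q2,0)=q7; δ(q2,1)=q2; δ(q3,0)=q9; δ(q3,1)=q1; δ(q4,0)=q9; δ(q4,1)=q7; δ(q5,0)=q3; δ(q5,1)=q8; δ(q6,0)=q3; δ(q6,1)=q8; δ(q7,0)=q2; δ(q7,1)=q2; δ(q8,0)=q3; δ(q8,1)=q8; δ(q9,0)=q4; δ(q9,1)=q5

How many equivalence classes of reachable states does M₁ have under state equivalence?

7

States {q0} cannot be reached from the start state, so discard them.
Initial partition by acceptance: {q1,q8} | {q2,q3,q4,q5,q6,q7,q9}.
Split {q1,q8} by δ(·,1) → {q1} and {q8}.
Split {q2,q3,q4,q5,q6,q7,q9} by δ(·,1) → {q2,q4,q7,q9} and {q5,q6} and {q3}.
On input 1, block {q2,q4,q7,q9} splits into {q2,q4,q7} and {q9}.
On input 0, block {q2,q4,q7} splits into {q2,q7} and {q4}.
No further refinement is possible. Final partition (7 blocks): {q1} | {q2,q7} | {q8} | {q5,q6} | {q3} | {q9} | {q4}.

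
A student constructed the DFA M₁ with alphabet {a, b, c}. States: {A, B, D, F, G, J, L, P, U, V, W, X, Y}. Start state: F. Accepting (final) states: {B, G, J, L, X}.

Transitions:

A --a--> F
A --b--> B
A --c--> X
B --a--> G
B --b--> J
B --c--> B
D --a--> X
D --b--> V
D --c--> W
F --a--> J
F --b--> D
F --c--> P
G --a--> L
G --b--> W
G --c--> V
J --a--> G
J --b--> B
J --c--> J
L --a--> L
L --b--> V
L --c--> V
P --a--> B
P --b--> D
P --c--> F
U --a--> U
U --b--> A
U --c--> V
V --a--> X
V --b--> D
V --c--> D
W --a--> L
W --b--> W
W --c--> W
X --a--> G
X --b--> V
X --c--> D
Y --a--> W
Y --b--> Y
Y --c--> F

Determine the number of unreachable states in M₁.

3

BFS from F reaches {B, D, F, G, J, L, P, V, W, X}; the 3 state(s) A, U, Y are never visited.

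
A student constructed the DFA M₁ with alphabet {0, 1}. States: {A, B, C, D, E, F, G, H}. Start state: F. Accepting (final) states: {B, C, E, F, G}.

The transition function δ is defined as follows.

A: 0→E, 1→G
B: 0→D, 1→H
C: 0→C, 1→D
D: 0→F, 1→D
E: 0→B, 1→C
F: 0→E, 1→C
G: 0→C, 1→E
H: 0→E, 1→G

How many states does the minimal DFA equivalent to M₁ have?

Reachable states from the start: {B,C,D,E,F,G,H}. Unreachable: {A} — drop them.
P0 = {B,C,E,F,G} | {D,H}.
Refine {B,C,E,F,G} on symbol 0: members go to different blocks, giving {C,E,F,G} and {B}.
Split {C,E,F,G} by δ(·,0) → {C,F,G} and {E}.
On input 0, block {C,F,G} splits into {C,G} and {F}.
On input 1, block {C,G} splits into {C} and {G}.
Refine {D,H} on symbol 0: members go to different blocks, giving {D} and {H}.
Stable partition: {C} | {D} | {B} | {E} | {F} | {G} | {H} — 7 equivalence classes.

7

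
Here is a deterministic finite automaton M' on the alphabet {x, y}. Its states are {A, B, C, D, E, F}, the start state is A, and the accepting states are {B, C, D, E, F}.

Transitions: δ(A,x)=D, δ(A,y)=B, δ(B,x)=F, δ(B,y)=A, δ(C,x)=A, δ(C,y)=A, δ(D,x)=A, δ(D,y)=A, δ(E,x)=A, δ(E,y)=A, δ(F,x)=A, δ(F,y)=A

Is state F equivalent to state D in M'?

Yes

First remove the unreachable states {C,E}; 4 states remain.
Start with accepting vs non-accepting: {B,D,F} | {A}.
On input x, block {B,D,F} splits into {D,F} and {B}.
Stable partition: {D,F} | {A} | {B} — 3 equivalence classes.
F and D lie in the same block of the stable partition, so they are equivalent — no string distinguishes them.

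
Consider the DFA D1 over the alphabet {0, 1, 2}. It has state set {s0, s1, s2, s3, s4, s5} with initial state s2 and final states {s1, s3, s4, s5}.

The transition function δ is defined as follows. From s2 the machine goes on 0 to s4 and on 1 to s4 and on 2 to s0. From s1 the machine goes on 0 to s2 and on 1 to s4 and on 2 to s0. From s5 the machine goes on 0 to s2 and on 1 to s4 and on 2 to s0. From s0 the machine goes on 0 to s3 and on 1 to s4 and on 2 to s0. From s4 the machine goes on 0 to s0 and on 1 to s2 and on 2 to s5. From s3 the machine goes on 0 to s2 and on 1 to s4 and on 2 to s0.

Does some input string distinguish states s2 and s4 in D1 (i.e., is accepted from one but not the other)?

Yes

First remove the unreachable states {s1}; 5 states remain.
Start with accepting vs non-accepting: {s3,s4,s5} | {s0,s2}.
Refine {s3,s4,s5} on symbol 1: members go to different blocks, giving {s3,s5} and {s4}.
Split {s0,s2} by δ(·,0) → {s0} and {s2}.
No further refinement is possible. Final partition (4 blocks): {s3,s5} | {s0} | {s4} | {s2}.
s2 and s4 end up in different blocks, so they are distinguishable. For instance, the string 'ε' is accepted from only s4.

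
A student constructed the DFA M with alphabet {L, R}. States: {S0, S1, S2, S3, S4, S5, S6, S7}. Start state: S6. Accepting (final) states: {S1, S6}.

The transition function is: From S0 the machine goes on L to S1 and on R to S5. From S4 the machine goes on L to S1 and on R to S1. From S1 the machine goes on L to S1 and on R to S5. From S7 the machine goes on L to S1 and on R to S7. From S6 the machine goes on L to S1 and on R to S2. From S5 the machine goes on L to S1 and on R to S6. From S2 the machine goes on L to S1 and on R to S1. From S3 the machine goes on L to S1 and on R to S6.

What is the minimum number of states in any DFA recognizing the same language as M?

2

First remove the unreachable states {S0,S3,S4,S7}; 4 states remain.
P0 = {S1,S6} | {S2,S5}.
No further refinement is possible. Final partition (2 blocks): {S1,S6} | {S2,S5}.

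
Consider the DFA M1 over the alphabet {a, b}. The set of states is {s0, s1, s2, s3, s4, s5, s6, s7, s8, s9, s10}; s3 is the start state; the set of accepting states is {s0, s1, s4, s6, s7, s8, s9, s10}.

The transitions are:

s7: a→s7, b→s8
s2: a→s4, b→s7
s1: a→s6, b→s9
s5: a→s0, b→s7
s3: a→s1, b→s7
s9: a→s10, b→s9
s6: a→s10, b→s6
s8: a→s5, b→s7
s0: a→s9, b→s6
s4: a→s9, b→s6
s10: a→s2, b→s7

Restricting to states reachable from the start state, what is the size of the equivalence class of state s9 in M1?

Every state is reachable, so we keep all 11.
P0 = {s0,s1,s4,s6,s7,s8,s9,s10} | {s2,s3,s5}.
On input a, block {s0,s1,s4,s6,s7,s8,s9,s10} splits into {s0,s1,s4,s6,s7,s9} and {s8,s10}.
Split {s0,s1,s4,s6,s7,s9} by δ(·,a) → {s0,s1,s4,s7} and {s6,s9}.
Split {s0,s1,s4,s7} by δ(·,a) → {s0,s1,s4} and {s7}.
No further refinement is possible. Final partition (5 blocks): {s0,s1,s4} | {s2,s3,s5} | {s8,s10} | {s6,s9} | {s7}.
The equivalence class containing s9 is {s6,s9}, of size 2.

2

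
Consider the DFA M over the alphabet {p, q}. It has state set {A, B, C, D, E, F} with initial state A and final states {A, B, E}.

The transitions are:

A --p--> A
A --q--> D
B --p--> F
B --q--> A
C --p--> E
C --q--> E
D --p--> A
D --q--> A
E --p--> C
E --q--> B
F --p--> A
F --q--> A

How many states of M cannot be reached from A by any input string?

4

BFS from A reaches {A, D}; the 4 state(s) B, C, E, F are never visited.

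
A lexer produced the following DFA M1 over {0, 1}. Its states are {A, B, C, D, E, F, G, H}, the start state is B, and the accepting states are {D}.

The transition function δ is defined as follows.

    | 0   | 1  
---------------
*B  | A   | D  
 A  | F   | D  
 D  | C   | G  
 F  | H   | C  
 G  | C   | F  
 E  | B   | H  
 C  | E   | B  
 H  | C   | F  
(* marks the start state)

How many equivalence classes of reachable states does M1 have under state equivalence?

7

Start with accepting vs non-accepting: {D} | {A,B,C,E,F,G,H}.
On input 1, block {A,B,C,E,F,G,H} splits into {C,E,F,G,H} and {A,B}.
Refine {C,E,F,G,H} on symbol 0: members go to different blocks, giving {C,F,G,H} and {E}.
Refine {C,F,G,H} on symbol 0: members go to different blocks, giving {F,G,H} and {C}.
Refine {F,G,H} on symbol 0: members go to different blocks, giving {G,H} and {F}.
Refine {A,B} on symbol 0: members go to different blocks, giving {A} and {B}.
The partition is now stable with 7 blocks: {D} | {G,H} | {A} | {E} | {C} | {F} | {B}.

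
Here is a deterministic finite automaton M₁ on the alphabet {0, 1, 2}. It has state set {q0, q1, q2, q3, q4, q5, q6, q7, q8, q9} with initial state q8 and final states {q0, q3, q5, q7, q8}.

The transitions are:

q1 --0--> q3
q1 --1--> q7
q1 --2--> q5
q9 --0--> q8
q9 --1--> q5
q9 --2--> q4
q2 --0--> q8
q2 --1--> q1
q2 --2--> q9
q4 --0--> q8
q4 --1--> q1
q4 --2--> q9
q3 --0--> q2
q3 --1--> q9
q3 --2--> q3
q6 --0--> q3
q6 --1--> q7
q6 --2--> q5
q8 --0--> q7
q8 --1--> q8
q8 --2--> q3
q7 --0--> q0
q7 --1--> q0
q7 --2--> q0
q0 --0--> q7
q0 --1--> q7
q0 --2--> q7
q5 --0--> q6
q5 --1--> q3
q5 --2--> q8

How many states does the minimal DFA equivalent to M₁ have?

Start with accepting vs non-accepting: {q0,q3,q5,q7,q8} | {q1,q2,q4,q6,q9}.
On input 0, block {q0,q3,q5,q7,q8} splits into {q0,q7,q8} and {q3,q5}.
Split {q0,q7,q8} by δ(·,2) → {q0,q7} and {q8}.
Split {q1,q2,q4,q6,q9} by δ(·,0) → {q2,q4,q9} and {q1,q6}.
Refine {q2,q4,q9} on symbol 1: members go to different blocks, giving {q2,q4} and {q9}.
Split {q3,q5} by δ(·,0) → {q3} and {q5}.
No further refinement is possible. Final partition (7 blocks): {q0,q7} | {q2,q4} | {q3} | {q8} | {q1,q6} | {q9} | {q5}.

7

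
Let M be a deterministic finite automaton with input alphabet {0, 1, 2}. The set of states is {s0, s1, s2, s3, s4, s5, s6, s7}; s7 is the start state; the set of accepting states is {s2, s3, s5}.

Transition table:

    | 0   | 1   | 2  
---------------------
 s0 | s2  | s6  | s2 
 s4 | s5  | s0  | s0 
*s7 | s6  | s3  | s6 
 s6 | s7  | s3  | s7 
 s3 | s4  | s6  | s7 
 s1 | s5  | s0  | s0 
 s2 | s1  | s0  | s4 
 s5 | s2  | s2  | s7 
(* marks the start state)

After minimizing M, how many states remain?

Every state is reachable, so we keep all 8.
P0 = {s2,s3,s5} | {s0,s1,s4,s6,s7}.
On input 0, block {s2,s3,s5} splits into {s2,s3} and {s5}.
Split {s0,s1,s4,s6,s7} by δ(·,0) → {s1,s4} and {s6,s7} and {s0}.
On input 1, block {s2,s3} splits into {s2} and {s3}.
Stable partition: {s2} | {s1,s4} | {s5} | {s6,s7} | {s0} | {s3} — 6 equivalence classes.

6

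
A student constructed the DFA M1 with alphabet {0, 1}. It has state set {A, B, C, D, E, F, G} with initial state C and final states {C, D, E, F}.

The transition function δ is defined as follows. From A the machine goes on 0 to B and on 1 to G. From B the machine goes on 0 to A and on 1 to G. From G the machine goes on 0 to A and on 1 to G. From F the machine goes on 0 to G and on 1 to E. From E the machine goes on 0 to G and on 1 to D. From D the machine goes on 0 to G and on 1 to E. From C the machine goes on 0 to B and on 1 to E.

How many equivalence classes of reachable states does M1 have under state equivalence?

2

First remove the unreachable states {F}; 6 states remain.
Start with accepting vs non-accepting: {C,D,E} | {A,B,G}.
No further refinement is possible. Final partition (2 blocks): {C,D,E} | {A,B,G}.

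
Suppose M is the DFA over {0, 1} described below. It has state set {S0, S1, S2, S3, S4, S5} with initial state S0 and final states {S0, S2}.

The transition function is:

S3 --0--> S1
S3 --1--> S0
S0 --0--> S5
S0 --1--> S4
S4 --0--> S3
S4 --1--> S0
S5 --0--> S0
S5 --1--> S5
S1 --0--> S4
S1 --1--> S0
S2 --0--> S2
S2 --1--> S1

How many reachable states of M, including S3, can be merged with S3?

States {S2} cannot be reached from the start state, so discard them.
Start with accepting vs non-accepting: {S0} | {S1,S3,S4,S5}.
On input 0, block {S1,S3,S4,S5} splits into {S1,S3,S4} and {S5}.
Stable partition: {S0} | {S1,S3,S4} | {S5} — 3 equivalence classes.
The equivalence class containing S3 is {S1,S3,S4}, of size 3.

3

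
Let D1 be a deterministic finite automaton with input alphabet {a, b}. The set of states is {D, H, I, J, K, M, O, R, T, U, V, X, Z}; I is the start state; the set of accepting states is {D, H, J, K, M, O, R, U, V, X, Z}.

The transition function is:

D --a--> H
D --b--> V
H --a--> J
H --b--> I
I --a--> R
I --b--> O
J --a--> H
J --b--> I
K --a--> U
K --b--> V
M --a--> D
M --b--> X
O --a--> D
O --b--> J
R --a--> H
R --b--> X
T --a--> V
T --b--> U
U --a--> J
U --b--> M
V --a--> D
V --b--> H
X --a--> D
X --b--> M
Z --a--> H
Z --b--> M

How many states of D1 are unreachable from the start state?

4

Starting at I and following transitions, the reachable set is {D, H, I, J, M, O, R, V, X}. That leaves K, T, U, Z unreachable — 4 in total.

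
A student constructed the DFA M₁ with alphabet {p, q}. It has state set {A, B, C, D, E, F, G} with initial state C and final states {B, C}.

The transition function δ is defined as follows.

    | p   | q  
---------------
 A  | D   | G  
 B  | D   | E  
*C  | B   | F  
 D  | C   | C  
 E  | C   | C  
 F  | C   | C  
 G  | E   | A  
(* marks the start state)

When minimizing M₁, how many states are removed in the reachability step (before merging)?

BFS from C reaches {B, C, D, E, F}; the 2 state(s) A, G are never visited.

2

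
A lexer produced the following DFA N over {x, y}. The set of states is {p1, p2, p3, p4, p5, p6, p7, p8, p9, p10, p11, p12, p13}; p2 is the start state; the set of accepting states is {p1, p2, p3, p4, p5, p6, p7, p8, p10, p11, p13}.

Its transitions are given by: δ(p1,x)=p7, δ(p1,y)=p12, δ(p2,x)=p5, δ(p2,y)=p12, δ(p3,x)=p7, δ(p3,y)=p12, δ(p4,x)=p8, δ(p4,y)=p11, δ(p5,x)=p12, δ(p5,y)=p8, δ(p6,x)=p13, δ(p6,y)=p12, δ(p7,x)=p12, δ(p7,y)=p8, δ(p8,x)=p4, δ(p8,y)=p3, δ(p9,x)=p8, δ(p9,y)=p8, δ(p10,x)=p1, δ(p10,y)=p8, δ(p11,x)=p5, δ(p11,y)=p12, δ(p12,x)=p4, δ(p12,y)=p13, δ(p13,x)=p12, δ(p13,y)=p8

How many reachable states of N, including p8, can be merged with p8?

First remove the unreachable states {p1,p6,p9,p10}; 9 states remain.
Start with accepting vs non-accepting: {p2,p3,p4,p5,p7,p8,p11,p13} | {p12}.
Refine {p2,p3,p4,p5,p7,p8,p11,p13} on symbol x: members go to different blocks, giving {p2,p3,p4,p8,p11} and {p5,p7,p13}.
On input x, block {p2,p3,p4,p8,p11} splits into {p2,p3,p11} and {p4,p8}.
No further refinement is possible. Final partition (4 blocks): {p2,p3,p11} | {p12} | {p5,p7,p13} | {p4,p8}.
State p8 belongs to the block {p4,p8}, which has 2 states.

2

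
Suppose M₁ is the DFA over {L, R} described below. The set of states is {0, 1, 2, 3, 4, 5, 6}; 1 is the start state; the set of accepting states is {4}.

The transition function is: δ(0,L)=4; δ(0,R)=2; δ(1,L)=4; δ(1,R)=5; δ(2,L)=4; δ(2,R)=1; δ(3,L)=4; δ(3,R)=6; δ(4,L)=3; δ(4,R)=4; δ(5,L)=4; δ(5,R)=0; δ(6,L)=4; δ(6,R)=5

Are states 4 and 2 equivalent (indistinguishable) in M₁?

Every state is reachable, so we keep all 7.
P0 = {4} | {0,1,2,3,5,6}.
The partition is now stable with 2 blocks: {4} | {0,1,2,3,5,6}.
4 and 2 end up in different blocks, so they are distinguishable. For instance, the string 'ε' is accepted from only 4.

No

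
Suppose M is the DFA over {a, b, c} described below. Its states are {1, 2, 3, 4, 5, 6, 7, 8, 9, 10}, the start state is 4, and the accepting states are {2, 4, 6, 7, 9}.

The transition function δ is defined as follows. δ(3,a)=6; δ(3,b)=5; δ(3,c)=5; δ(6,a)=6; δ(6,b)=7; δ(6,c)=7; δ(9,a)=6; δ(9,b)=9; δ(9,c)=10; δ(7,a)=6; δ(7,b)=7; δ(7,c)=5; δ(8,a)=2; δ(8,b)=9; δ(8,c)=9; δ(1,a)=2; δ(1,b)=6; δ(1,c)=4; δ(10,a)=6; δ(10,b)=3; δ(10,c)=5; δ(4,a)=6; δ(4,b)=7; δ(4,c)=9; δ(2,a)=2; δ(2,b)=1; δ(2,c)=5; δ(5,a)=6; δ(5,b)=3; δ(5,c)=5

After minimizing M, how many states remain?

3

First remove the unreachable states {1,2,8}; 7 states remain.
Start with accepting vs non-accepting: {4,6,7,9} | {3,5,10}.
Split {4,6,7,9} by δ(·,c) → {4,6} and {7,9}.
The partition is now stable with 3 blocks: {4,6} | {3,5,10} | {7,9}.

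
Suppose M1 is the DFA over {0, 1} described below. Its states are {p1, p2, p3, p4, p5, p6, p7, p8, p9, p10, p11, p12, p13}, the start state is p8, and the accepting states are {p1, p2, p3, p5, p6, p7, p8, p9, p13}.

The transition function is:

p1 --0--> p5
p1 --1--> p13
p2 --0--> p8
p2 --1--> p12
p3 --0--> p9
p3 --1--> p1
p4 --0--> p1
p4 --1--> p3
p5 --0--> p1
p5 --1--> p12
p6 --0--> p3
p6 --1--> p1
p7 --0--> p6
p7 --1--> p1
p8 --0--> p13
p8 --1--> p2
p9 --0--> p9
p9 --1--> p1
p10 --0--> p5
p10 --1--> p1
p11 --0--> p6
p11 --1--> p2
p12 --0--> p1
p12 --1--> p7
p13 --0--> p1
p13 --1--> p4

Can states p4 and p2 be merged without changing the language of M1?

No

States {p10,p11} cannot be reached from the start state, so discard them.
P0 = {p1,p2,p3,p5,p6,p7,p8,p9,p13} | {p4,p12}.
On input 1, block {p1,p2,p3,p5,p6,p7,p8,p9,p13} splits into {p1,p3,p6,p7,p8,p9} and {p2,p5,p13}.
On input 0, block {p1,p3,p6,p7,p8,p9} splits into {p3,p6,p7,p9} and {p1,p8}.
Stable partition: {p3,p6,p7,p9} | {p4,p12} | {p2,p5,p13} | {p1,p8} — 4 equivalence classes.
p4 and p2 end up in different blocks, so they are distinguishable. For instance, the string 'ε' is accepted from only p2.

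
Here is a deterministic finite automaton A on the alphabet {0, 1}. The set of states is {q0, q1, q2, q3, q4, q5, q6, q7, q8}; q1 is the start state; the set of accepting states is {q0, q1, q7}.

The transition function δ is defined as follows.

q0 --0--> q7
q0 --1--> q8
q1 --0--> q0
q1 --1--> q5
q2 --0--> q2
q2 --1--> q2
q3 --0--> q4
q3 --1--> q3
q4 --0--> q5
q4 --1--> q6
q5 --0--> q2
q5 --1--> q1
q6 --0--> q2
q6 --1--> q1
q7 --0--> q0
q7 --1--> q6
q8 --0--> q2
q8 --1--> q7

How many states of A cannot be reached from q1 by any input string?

Starting at q1 and following transitions, the reachable set is {q0, q1, q2, q5, q6, q7, q8}. That leaves q3, q4 unreachable — 2 in total.

2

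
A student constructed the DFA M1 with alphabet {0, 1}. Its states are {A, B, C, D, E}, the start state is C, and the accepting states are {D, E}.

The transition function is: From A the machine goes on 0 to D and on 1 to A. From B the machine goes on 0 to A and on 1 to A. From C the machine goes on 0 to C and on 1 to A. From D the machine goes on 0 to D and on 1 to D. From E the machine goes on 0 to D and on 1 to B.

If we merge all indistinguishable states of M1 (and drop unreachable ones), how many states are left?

3

First remove the unreachable states {B,E}; 3 states remain.
Start with accepting vs non-accepting: {D} | {A,C}.
Split {A,C} by δ(·,0) → {A} and {C}.
Stable partition: {D} | {A} | {C} — 3 equivalence classes.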